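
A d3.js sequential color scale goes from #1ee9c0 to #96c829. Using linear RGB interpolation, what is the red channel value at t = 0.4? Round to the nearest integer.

R₁ = 30 (from #1ee9c0), R₂ = 150 (from #96c829).
R = 30 + 0.4 × (150 − 30) = 78 → 78

78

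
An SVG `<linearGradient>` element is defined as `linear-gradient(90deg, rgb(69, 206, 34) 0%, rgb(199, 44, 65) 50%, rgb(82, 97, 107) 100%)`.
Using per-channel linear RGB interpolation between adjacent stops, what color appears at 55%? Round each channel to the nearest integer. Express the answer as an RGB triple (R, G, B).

55% lies between the 50% and 100% stops, so the local fraction is t = (55 − 50)/(100 − 50) = 5/50 ≈ 0.1.
R = 199 + 0.1 × (82 − 199) = 187.3 → 187
G = 44 + 0.1 × (97 − 44) = 49.3 → 49
B = 65 + 0.1 × (107 − 65) = 69.2 → 69

(187, 49, 69)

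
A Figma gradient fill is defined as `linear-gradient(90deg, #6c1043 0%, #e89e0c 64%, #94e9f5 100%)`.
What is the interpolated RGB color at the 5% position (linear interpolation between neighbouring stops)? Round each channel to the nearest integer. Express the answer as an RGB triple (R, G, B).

(118, 27, 63)

5% lies between the 0% and 64% stops, so the local fraction is t = (5 − 0)/(64 − 0) = 5/64 ≈ 0.0781.
#6c1043 → (108, 16, 67); #e89e0c → (232, 158, 12).
R = 108 + 0.0781 × (232 − 108) = 117.684 → 118
G = 16 + 0.0781 × (158 − 16) = 27.09 → 27
B = 67 + 0.0781 × (12 − 67) = 62.704 → 63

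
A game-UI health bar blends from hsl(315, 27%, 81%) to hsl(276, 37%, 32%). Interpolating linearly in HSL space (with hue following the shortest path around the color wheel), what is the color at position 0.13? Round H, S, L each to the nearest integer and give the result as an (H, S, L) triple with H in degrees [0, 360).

(310, 28, 75)

Hue arc: Δh = 276 − 315 = -39° (|Δh| ≤ 180, already the shorter path).
H = 315 + 0.13 × (-39) = 309.93 → 310°
S = 27 + 0.13 × (37 − 27) = 28.3 → 28%
L = 81 + 0.13 × (32 − 81) = 74.63 → 75%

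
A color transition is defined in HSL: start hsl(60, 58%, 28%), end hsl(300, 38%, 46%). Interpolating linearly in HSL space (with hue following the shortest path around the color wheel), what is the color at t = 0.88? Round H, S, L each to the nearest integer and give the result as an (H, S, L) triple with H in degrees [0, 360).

Hue: 300 − 60 = 240°, but |240| > 180 so the shorter arc goes the other way: Δh = 240 − 360 = -120°.
H = 60 + 0.88 × (-120) = -45.6 → -46 → -46 mod 360 = 314°
S = 58 + 0.88 × (38 − 58) = 40.4 → 40%
L = 28 + 0.88 × (46 − 28) = 43.84 → 44%

(314, 40, 44)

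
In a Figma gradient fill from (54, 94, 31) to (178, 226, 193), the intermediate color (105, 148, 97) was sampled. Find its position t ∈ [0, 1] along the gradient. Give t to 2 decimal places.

Invert the lerp on the B channel (largest span, 162): t = (97 − 31) / (193 − 31) = 66/162 = 0.40741.
Check on R: (105 − 54)/(178 − 54) = 0.4113 ✓

0.41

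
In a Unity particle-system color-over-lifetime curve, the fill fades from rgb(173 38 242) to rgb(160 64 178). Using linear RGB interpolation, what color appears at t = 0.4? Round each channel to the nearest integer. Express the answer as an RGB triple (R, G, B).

(168, 48, 216)

R = 173 + 0.4 × (160 − 173) = 173 + 0.4 × -13 = 167.8 → 168
G = 38 + 0.4 × (64 − 38) = 38 + 0.4 × 26 = 48.4 → 48
B = 242 + 0.4 × (178 − 242) = 242 + 0.4 × -64 = 216.4 → 216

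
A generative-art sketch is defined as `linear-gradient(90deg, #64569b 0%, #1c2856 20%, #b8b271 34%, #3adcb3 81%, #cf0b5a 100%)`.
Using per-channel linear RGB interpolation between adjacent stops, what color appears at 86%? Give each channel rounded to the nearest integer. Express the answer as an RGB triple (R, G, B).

86% lies between the 81% and 100% stops, so the local fraction is t = (86 − 81)/(100 − 81) = 5/19 ≈ 0.2632.
#3adcb3 → (58, 220, 179); #cf0b5a → (207, 11, 90).
R = 58 + 0.2632 × (207 − 58) = 97.217 → 97
G = 220 + 0.2632 × (11 − 220) = 164.991 → 165
B = 179 + 0.2632 × (90 − 179) = 155.575 → 156

(97, 165, 156)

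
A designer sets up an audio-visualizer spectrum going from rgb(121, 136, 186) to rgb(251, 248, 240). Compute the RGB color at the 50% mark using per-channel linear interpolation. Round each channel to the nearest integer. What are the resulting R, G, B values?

50% corresponds to t = 0.5.
R = 121 + 0.5 × (251 − 121) = 121 + 0.5 × 130 = 186 → 186
G = 136 + 0.5 × (248 − 136) = 136 + 0.5 × 112 = 192 → 192
B = 186 + 0.5 × (240 − 186) = 186 + 0.5 × 54 = 213 → 213
So the blended color is (186, 192, 213), about #bac0d5.

(186, 192, 213)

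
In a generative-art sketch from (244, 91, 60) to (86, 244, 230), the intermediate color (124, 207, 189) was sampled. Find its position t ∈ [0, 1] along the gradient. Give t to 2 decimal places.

Invert the lerp on the B channel (largest span, 170): t = (189 − 60) / (230 − 60) = 129/170 = 0.75882.
Check on R: (124 − 244)/(86 − 244) = 0.7595 ✓

0.76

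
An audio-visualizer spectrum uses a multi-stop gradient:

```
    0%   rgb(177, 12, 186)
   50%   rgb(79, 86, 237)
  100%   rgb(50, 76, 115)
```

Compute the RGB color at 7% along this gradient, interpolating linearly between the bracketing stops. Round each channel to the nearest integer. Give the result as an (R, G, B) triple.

7% lies between the 0% and 50% stops, so the local fraction is t = (7 − 0)/(50 − 0) = 7/50 ≈ 0.14.
R = 177 + 0.14 × (79 − 177) = 163.28 → 163
G = 12 + 0.14 × (86 − 12) = 22.36 → 22
B = 186 + 0.14 × (237 − 186) = 193.14 → 193

(163, 22, 193)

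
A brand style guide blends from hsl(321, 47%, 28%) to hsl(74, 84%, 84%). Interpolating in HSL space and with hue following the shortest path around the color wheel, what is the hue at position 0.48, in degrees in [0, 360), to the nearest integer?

15

Hue: 74 − 321 = -247°, but |-247| > 180 so the shorter arc goes the other way: Δh = -247 + 360 = 113°.
H = 321 + 0.48 × (113) = 375.24 → 375 → 375 mod 360 = 15°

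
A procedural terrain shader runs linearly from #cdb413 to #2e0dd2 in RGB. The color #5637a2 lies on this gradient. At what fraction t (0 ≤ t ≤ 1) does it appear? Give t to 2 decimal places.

Invert the lerp on the B channel (largest span, 191): t = (162 − 19) / (210 − 19) = 143/191 = 0.74869.
Check on R: (86 − 205)/(46 − 205) = 0.7484 ✓

0.75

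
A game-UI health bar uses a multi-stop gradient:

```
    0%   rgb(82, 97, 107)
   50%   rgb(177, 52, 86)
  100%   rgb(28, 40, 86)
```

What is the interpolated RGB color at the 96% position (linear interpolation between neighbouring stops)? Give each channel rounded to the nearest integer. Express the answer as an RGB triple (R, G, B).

96% lies between the 50% and 100% stops, so the local fraction is t = (96 − 50)/(100 − 50) = 46/50 ≈ 0.92.
R = 177 + 0.92 × (28 − 177) = 39.92 → 40
G = 52 + 0.92 × (40 − 52) = 40.96 → 41
B = 86 + 0.92 × (86 − 86) = 86 → 86

(40, 41, 86)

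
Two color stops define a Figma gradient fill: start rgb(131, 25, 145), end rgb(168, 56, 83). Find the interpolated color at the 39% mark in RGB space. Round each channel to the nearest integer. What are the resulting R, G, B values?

(145, 37, 121)

39% corresponds to t = 0.39.
R = 131 + 0.39 × (168 − 131) = 131 + 0.39 × 37 = 145.43 → 145
G = 25 + 0.39 × (56 − 25) = 25 + 0.39 × 31 = 37.09 → 37
B = 145 + 0.39 × (83 − 145) = 145 + 0.39 × -62 = 120.82 → 121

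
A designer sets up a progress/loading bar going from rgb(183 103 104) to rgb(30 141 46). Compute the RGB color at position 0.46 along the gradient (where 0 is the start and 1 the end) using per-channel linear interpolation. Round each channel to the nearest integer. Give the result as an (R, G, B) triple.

(113, 120, 77)

R = 183 + 0.46 × (30 − 183) = 183 + 0.46 × -153 = 112.62 → 113
G = 103 + 0.46 × (141 − 103) = 103 + 0.46 × 38 = 120.48 → 120
B = 104 + 0.46 × (46 − 104) = 104 + 0.46 × -58 = 77.32 → 77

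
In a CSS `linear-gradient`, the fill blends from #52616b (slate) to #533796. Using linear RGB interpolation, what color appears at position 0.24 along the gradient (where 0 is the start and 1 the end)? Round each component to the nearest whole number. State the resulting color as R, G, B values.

(82, 87, 117)

#52616b → (82, 97, 107); #533796 → (83, 55, 150).
R = 82 + 0.24 × (83 − 82) = 82 + 0.24 × 1 = 82.24 → 82
G = 97 + 0.24 × (55 − 97) = 97 + 0.24 × -42 = 86.92 → 87
B = 107 + 0.24 × (150 − 107) = 107 + 0.24 × 43 = 117.32 → 117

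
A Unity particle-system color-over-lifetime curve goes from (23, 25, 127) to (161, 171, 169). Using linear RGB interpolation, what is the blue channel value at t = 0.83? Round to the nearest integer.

162

B = 127 + 0.83 × (169 − 127) = 161.86 → 162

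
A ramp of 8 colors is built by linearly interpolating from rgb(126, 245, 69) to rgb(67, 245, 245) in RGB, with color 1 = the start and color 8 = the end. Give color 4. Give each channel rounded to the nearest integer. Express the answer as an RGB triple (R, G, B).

With 8 swatches and endpoints inclusive, swatch 4 sits at t = (4 − 1)/(8 − 1) = 3/7 ≈ 0.4286.
R = 126 + 0.4286 × (67 − 126) = 100.713 → 101
G = 245 + 0.4286 × (245 − 245) = 245 → 245
B = 69 + 0.4286 × (245 − 69) = 144.434 → 144

(101, 245, 144)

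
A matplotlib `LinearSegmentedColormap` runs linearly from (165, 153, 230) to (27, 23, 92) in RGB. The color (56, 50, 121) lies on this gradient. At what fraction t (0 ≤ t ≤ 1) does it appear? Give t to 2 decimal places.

Invert the lerp on the R channel (largest span, 138): t = (56 − 165) / (27 − 165) = -109/-138 = 0.78986.
Check on G: (50 − 153)/(23 − 153) = 0.7923 ✓

0.79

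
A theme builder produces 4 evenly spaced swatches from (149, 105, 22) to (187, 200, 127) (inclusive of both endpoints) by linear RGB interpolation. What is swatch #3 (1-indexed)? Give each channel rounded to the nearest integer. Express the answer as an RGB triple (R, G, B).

With 4 swatches and endpoints inclusive, swatch 3 sits at t = (3 − 1)/(4 − 1) = 2/3 ≈ 0.6667.
R = 149 + 0.6667 × (187 − 149) = 174.335 → 174
G = 105 + 0.6667 × (200 − 105) = 168.337 → 168
B = 22 + 0.6667 × (127 − 22) = 92.004 → 92

(174, 168, 92)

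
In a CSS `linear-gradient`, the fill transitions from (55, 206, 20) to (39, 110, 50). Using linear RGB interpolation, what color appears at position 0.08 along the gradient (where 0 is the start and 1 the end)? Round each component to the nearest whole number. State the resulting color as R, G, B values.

(54, 198, 22)

R = 55 + 0.08 × (39 − 55) = 55 + 0.08 × -16 = 53.72 → 54
G = 206 + 0.08 × (110 − 206) = 206 + 0.08 × -96 = 198.32 → 198
B = 20 + 0.08 × (50 − 20) = 20 + 0.08 × 30 = 22.4 → 22
So the blended color is (54, 198, 22), about #36c616.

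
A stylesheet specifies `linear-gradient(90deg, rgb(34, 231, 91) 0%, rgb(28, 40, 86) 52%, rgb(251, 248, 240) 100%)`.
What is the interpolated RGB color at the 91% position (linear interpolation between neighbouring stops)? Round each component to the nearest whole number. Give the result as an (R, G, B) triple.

91% lies between the 52% and 100% stops, so the local fraction is t = (91 − 52)/(100 − 52) = 39/48 ≈ 0.8125.
R = 28 + 0.8125 × (251 − 28) = 209.188 → 209
G = 40 + 0.8125 × (248 − 40) = 209 → 209
B = 86 + 0.8125 × (240 − 86) = 211.125 → 211

(209, 209, 211)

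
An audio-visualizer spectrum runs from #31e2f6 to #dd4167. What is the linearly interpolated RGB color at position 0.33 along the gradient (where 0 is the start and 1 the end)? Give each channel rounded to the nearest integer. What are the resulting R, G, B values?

(106, 173, 199)

#31e2f6 → (49, 226, 246); #dd4167 → (221, 65, 103).
R = 49 + 0.33 × (221 − 49) = 49 + 0.33 × 172 = 105.76 → 106
G = 226 + 0.33 × (65 − 226) = 226 + 0.33 × -161 = 172.87 → 173
B = 246 + 0.33 × (103 − 246) = 246 + 0.33 × -143 = 198.81 → 199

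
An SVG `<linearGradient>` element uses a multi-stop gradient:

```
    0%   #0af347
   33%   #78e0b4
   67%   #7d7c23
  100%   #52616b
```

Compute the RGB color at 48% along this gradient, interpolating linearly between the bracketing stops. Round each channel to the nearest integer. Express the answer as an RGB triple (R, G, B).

(122, 180, 116)

48% lies between the 33% and 67% stops, so the local fraction is t = (48 − 33)/(67 − 33) = 15/34 ≈ 0.4412.
#78e0b4 → (120, 224, 180); #7d7c23 → (125, 124, 35).
R = 120 + 0.4412 × (125 − 120) = 122.206 → 122
G = 224 + 0.4412 × (124 − 224) = 179.88 → 180
B = 180 + 0.4412 × (35 − 180) = 116.026 → 116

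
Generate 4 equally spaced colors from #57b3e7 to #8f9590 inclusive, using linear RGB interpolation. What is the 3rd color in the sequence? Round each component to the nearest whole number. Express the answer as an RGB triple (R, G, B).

With 4 swatches and endpoints inclusive, swatch 3 sits at t = (3 − 1)/(4 − 1) = 2/3 ≈ 0.6667.
#57b3e7 → (87, 179, 231); #8f9590 → (143, 149, 144).
R = 87 + 0.6667 × (143 − 87) = 124.335 → 124
G = 179 + 0.6667 × (149 − 179) = 158.999 → 159
B = 231 + 0.6667 × (144 − 231) = 172.997 → 173

(124, 159, 173)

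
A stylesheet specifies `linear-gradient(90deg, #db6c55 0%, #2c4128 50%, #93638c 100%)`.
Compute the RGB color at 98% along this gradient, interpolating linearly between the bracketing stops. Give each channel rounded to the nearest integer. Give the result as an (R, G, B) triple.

98% lies between the 50% and 100% stops, so the local fraction is t = (98 − 50)/(100 − 50) = 48/50 ≈ 0.96.
#2c4128 → (44, 65, 40); #93638c → (147, 99, 140).
R = 44 + 0.96 × (147 − 44) = 142.88 → 143
G = 65 + 0.96 × (99 − 65) = 97.64 → 98
B = 40 + 0.96 × (140 − 40) = 136 → 136

(143, 98, 136)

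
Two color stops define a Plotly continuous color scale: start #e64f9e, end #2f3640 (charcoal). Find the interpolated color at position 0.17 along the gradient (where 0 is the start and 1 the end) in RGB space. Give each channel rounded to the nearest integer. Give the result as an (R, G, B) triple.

#e64f9e → (230, 79, 158); #2f3640 → (47, 54, 64).
R = 230 + 0.17 × (47 − 230) = 230 + 0.17 × -183 = 198.89 → 199
G = 79 + 0.17 × (54 − 79) = 79 + 0.17 × -25 = 74.75 → 75
B = 158 + 0.17 × (64 − 158) = 158 + 0.17 × -94 = 142.02 → 142

(199, 75, 142)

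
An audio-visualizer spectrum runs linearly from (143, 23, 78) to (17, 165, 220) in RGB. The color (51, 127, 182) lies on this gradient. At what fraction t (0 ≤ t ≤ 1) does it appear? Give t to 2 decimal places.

Invert the lerp on the G channel (largest span, 142): t = (127 − 23) / (165 − 23) = 104/142 = 0.73239.
Check on R: (51 − 143)/(17 − 143) = 0.7302 ✓

0.73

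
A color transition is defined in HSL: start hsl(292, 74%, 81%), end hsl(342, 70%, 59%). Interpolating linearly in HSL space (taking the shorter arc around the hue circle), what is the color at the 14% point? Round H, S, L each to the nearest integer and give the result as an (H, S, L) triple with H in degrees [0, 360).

(299, 73, 78)

Hue arc: Δh = 342 − 292 = 50° (|Δh| ≤ 180, already the shorter path).
H = 292 + 0.14 × (50) = 299 → 299°
S = 74 + 0.14 × (70 − 74) = 73.44 → 73%
L = 81 + 0.14 × (59 − 81) = 77.92 → 78%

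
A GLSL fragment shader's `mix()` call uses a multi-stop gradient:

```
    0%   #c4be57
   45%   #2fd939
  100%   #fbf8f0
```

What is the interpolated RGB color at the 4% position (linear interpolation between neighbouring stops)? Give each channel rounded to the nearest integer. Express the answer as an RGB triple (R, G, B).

4% lies between the 0% and 45% stops, so the local fraction is t = (4 − 0)/(45 − 0) = 4/45 ≈ 0.0889.
#c4be57 → (196, 190, 87); #2fd939 → (47, 217, 57).
R = 196 + 0.0889 × (47 − 196) = 182.754 → 183
G = 190 + 0.0889 × (217 − 190) = 192.4 → 192
B = 87 + 0.0889 × (57 − 87) = 84.333 → 84

(183, 192, 84)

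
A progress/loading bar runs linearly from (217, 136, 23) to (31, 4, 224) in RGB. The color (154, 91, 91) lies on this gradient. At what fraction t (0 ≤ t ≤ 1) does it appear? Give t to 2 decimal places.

Invert the lerp on the B channel (largest span, 201): t = (91 − 23) / (224 − 23) = 68/201 = 0.33831.
Check on R: (154 − 217)/(31 − 217) = 0.3387 ✓

0.34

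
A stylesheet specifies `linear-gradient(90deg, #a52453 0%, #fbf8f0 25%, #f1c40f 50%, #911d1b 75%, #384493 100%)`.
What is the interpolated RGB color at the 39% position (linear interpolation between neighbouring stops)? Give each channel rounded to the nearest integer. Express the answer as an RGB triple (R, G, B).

39% lies between the 25% and 50% stops, so the local fraction is t = (39 − 25)/(50 − 25) = 14/25 ≈ 0.56.
#fbf8f0 → (251, 248, 240); #f1c40f → (241, 196, 15).
R = 251 + 0.56 × (241 − 251) = 245.4 → 245
G = 248 + 0.56 × (196 − 248) = 218.88 → 219
B = 240 + 0.56 × (15 − 240) = 114 → 114

(245, 219, 114)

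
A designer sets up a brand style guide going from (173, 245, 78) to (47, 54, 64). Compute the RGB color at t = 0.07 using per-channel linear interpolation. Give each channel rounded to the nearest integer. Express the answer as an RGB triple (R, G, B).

(164, 232, 77)

R = 173 + 0.07 × (47 − 173) = 173 + 0.07 × -126 = 164.18 → 164
G = 245 + 0.07 × (54 − 245) = 245 + 0.07 × -191 = 231.63 → 232
B = 78 + 0.07 × (64 − 78) = 78 + 0.07 × -14 = 77.02 → 77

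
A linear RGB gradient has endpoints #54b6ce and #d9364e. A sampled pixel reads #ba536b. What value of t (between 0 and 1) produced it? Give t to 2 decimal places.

Invert the lerp on the R channel (largest span, 133): t = (186 − 84) / (217 − 84) = 102/133 = 0.76692.
Check on G: (83 − 182)/(54 − 182) = 0.7734 ✓

0.77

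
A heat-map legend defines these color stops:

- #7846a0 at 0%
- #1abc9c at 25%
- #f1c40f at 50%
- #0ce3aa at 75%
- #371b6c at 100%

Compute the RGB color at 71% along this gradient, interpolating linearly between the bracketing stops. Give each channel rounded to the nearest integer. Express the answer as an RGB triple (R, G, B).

71% lies between the 50% and 75% stops, so the local fraction is t = (71 − 50)/(75 − 50) = 21/25 ≈ 0.84.
#f1c40f → (241, 196, 15); #0ce3aa → (12, 227, 170).
R = 241 + 0.84 × (12 − 241) = 48.64 → 49
G = 196 + 0.84 × (227 − 196) = 222.04 → 222
B = 15 + 0.84 × (170 − 15) = 145.2 → 145

(49, 222, 145)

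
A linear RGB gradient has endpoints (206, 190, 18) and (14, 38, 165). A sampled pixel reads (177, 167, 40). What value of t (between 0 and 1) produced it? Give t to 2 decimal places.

Invert the lerp on the R channel (largest span, 192): t = (177 − 206) / (14 − 206) = -29/-192 = 0.15104.
Check on G: (167 − 190)/(38 − 190) = 0.1513 ✓

0.15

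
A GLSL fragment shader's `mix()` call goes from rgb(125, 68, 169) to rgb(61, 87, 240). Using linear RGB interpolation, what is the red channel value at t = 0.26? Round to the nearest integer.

R = 125 + 0.26 × (61 − 125) = 108.36 → 108

108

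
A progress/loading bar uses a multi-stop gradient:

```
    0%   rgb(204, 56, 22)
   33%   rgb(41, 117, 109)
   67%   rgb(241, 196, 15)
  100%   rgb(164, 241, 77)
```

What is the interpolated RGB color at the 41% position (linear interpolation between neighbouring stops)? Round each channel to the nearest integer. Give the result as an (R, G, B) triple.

41% lies between the 33% and 67% stops, so the local fraction is t = (41 − 33)/(67 − 33) = 8/34 ≈ 0.2353.
R = 41 + 0.2353 × (241 − 41) = 88.06 → 88
G = 117 + 0.2353 × (196 − 117) = 135.589 → 136
B = 109 + 0.2353 × (15 − 109) = 86.882 → 87

(88, 136, 87)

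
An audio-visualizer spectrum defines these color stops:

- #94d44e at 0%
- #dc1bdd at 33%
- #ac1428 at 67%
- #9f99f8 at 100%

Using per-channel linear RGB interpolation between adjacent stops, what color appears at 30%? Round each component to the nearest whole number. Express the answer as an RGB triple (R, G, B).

30% lies between the 0% and 33% stops, so the local fraction is t = (30 − 0)/(33 − 0) = 30/33 ≈ 0.9091.
#94d44e → (148, 212, 78); #dc1bdd → (220, 27, 221).
R = 148 + 0.9091 × (220 − 148) = 213.455 → 213
G = 212 + 0.9091 × (27 − 212) = 43.816 → 44
B = 78 + 0.9091 × (221 − 78) = 208.001 → 208

(213, 44, 208)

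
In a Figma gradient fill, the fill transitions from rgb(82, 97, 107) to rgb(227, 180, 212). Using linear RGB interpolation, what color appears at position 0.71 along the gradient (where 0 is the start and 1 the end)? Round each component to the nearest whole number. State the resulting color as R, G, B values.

(185, 156, 182)

R = 82 + 0.71 × (227 − 82) = 82 + 0.71 × 145 = 184.95 → 185
G = 97 + 0.71 × (180 − 97) = 97 + 0.71 × 83 = 155.93 → 156
B = 107 + 0.71 × (212 − 107) = 107 + 0.71 × 105 = 181.55 → 182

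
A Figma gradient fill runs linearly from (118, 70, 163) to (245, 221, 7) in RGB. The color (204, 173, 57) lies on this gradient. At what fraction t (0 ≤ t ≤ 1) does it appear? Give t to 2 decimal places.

Invert the lerp on the B channel (largest span, 156): t = (57 − 163) / (7 − 163) = -106/-156 = 0.67949.
Check on R: (204 − 118)/(245 − 118) = 0.6772 ✓

0.68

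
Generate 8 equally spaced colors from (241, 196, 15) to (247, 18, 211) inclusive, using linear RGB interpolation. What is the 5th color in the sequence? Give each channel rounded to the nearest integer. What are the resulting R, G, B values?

(244, 94, 127)

With 8 swatches and endpoints inclusive, swatch 5 sits at t = (5 − 1)/(8 − 1) = 4/7 ≈ 0.5714.
R = 241 + 0.5714 × (247 − 241) = 244.428 → 244
G = 196 + 0.5714 × (18 − 196) = 94.291 → 94
B = 15 + 0.5714 × (211 − 15) = 126.994 → 127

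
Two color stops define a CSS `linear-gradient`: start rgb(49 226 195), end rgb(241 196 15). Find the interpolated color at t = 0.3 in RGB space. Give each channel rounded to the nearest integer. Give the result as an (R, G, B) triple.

(107, 217, 141)

R = 49 + 0.3 × (241 − 49) = 49 + 0.3 × 192 = 106.6 → 107
G = 226 + 0.3 × (196 − 226) = 226 + 0.3 × -30 = 217 → 217
B = 195 + 0.3 × (15 − 195) = 195 + 0.3 × -180 = 141 → 141
So the blended color is (107, 217, 141), about #6bd98d.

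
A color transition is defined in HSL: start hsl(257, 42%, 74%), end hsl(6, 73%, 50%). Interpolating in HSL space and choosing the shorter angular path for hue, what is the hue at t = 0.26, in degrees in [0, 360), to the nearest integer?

Hue: 6 − 257 = -251°, but |-251| > 180 so the shorter arc goes the other way: Δh = -251 + 360 = 109°.
H = 257 + 0.26 × (109) = 285.34 → 285°

285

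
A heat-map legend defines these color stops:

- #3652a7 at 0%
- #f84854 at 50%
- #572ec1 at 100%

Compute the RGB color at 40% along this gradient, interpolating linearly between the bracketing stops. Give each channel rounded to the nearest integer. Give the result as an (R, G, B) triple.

(209, 74, 101)

40% lies between the 0% and 50% stops, so the local fraction is t = (40 − 0)/(50 − 0) = 40/50 ≈ 0.8.
#3652a7 → (54, 82, 167); #f84854 → (248, 72, 84).
R = 54 + 0.8 × (248 − 54) = 209.2 → 209
G = 82 + 0.8 × (72 − 82) = 74 → 74
B = 167 + 0.8 × (84 − 167) = 100.6 → 101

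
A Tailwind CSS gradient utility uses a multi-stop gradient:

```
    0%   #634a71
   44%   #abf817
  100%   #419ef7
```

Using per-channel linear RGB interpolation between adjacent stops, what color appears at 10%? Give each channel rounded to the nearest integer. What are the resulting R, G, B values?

10% lies between the 0% and 44% stops, so the local fraction is t = (10 − 0)/(44 − 0) = 10/44 ≈ 0.2273.
#634a71 → (99, 74, 113); #abf817 → (171, 248, 23).
R = 99 + 0.2273 × (171 − 99) = 115.366 → 115
G = 74 + 0.2273 × (248 − 74) = 113.55 → 114
B = 113 + 0.2273 × (23 − 113) = 92.543 → 93

(115, 114, 93)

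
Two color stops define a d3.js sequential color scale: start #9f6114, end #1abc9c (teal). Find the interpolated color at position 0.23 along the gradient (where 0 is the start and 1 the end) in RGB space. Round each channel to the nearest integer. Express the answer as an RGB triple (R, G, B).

(128, 118, 51)

#9f6114 → (159, 97, 20); #1abc9c → (26, 188, 156).
R = 159 + 0.23 × (26 − 159) = 159 + 0.23 × -133 = 128.41 → 128
G = 97 + 0.23 × (188 − 97) = 97 + 0.23 × 91 = 117.93 → 118
B = 20 + 0.23 × (156 − 20) = 20 + 0.23 × 136 = 51.28 → 51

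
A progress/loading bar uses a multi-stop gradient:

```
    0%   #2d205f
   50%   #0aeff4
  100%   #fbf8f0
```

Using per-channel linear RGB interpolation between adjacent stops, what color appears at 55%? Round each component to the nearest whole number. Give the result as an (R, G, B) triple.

55% lies between the 50% and 100% stops, so the local fraction is t = (55 − 50)/(100 − 50) = 5/50 ≈ 0.1.
#0aeff4 → (10, 239, 244); #fbf8f0 → (251, 248, 240).
R = 10 + 0.1 × (251 − 10) = 34.1 → 34
G = 239 + 0.1 × (248 − 239) = 239.9 → 240
B = 244 + 0.1 × (240 − 244) = 243.6 → 244

(34, 240, 244)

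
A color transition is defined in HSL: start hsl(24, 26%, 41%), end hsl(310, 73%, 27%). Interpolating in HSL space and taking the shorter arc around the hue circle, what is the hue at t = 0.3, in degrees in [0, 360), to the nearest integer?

2

Hue: 310 − 24 = 286°, but |286| > 180 so the shorter arc goes the other way: Δh = 286 − 360 = -74°.
H = 24 + 0.3 × (-74) = 1.8 → 2°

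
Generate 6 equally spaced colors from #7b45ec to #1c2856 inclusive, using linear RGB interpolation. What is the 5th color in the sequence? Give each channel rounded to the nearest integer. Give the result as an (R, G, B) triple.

With 6 swatches and endpoints inclusive, swatch 5 sits at t = (5 − 1)/(6 − 1) = 4/5 ≈ 0.8.
#7b45ec → (123, 69, 236); #1c2856 → (28, 40, 86).
R = 123 + 0.8 × (28 − 123) = 47 → 47
G = 69 + 0.8 × (40 − 69) = 45.8 → 46
B = 236 + 0.8 × (86 − 236) = 116 → 116

(47, 46, 116)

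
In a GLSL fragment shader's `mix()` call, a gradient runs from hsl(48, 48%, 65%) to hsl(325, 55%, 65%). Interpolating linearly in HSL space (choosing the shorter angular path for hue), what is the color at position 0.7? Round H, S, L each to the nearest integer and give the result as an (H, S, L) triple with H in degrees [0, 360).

(350, 53, 65)

Hue: 325 − 48 = 277°, but |277| > 180 so the shorter arc goes the other way: Δh = 277 − 360 = -83°.
H = 48 + 0.7 × (-83) = -10.1 → -10 → -10 mod 360 = 350°
S = 48 + 0.7 × (55 − 48) = 52.9 → 53%
L = 65 + 0.7 × (65 − 65) = 65 → 65%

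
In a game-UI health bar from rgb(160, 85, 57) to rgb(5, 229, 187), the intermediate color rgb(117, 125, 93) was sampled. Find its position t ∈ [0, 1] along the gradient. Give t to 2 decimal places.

Invert the lerp on the R channel (largest span, 155): t = (117 − 160) / (5 − 160) = -43/-155 = 0.27742.
Check on G: (125 − 85)/(229 − 85) = 0.2778 ✓

0.28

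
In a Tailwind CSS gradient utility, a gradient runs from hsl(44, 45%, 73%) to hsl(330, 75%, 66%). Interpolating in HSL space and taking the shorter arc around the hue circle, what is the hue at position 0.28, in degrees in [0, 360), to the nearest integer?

Hue: 330 − 44 = 286°, but |286| > 180 so the shorter arc goes the other way: Δh = 286 − 360 = -74°.
H = 44 + 0.28 × (-74) = 23.28 → 23°

23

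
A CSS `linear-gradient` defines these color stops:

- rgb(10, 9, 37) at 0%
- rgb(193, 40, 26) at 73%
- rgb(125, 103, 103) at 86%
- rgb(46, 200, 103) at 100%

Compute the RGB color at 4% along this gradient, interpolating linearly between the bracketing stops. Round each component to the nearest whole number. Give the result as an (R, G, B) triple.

4% lies between the 0% and 73% stops, so the local fraction is t = (4 − 0)/(73 − 0) = 4/73 ≈ 0.0548.
R = 10 + 0.0548 × (193 − 10) = 20.028 → 20
G = 9 + 0.0548 × (40 − 9) = 10.699 → 11
B = 37 + 0.0548 × (26 − 37) = 36.397 → 36

(20, 11, 36)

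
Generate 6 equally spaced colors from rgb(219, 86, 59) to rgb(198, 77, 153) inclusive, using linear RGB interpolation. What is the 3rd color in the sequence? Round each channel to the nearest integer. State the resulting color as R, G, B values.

With 6 swatches and endpoints inclusive, swatch 3 sits at t = (3 − 1)/(6 − 1) = 2/5 ≈ 0.4.
R = 219 + 0.4 × (198 − 219) = 210.6 → 211
G = 86 + 0.4 × (77 − 86) = 82.4 → 82
B = 59 + 0.4 × (153 − 59) = 96.6 → 97

(211, 82, 97)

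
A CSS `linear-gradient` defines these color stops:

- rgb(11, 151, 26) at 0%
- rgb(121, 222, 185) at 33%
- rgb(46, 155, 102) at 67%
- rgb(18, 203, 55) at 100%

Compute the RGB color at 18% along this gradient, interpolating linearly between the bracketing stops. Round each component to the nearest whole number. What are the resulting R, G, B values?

18% lies between the 0% and 33% stops, so the local fraction is t = (18 − 0)/(33 − 0) = 18/33 ≈ 0.5455.
R = 11 + 0.5455 × (121 − 11) = 71.005 → 71
G = 151 + 0.5455 × (222 − 151) = 189.731 → 190
B = 26 + 0.5455 × (185 − 26) = 112.734 → 113

(71, 190, 113)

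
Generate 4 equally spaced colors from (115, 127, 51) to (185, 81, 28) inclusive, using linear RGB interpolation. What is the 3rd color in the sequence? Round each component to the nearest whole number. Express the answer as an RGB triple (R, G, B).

(162, 96, 36)

With 4 swatches and endpoints inclusive, swatch 3 sits at t = (3 − 1)/(4 − 1) = 2/3 ≈ 0.6667.
R = 115 + 0.6667 × (185 − 115) = 161.669 → 162
G = 127 + 0.6667 × (81 − 127) = 96.332 → 96
B = 51 + 0.6667 × (28 − 51) = 35.666 → 36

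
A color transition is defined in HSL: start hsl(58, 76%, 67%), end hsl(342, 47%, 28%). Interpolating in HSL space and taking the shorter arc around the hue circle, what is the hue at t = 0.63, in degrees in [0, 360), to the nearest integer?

10

Hue: 342 − 58 = 284°, but |284| > 180 so the shorter arc goes the other way: Δh = 284 − 360 = -76°.
H = 58 + 0.63 × (-76) = 10.12 → 10°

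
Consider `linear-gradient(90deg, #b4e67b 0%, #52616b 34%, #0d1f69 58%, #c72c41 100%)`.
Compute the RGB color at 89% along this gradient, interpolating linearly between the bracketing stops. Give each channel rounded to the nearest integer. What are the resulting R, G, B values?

(150, 41, 75)

89% lies between the 58% and 100% stops, so the local fraction is t = (89 − 58)/(100 − 58) = 31/42 ≈ 0.7381.
#0d1f69 → (13, 31, 105); #c72c41 → (199, 44, 65).
R = 13 + 0.7381 × (199 − 13) = 150.287 → 150
G = 31 + 0.7381 × (44 − 31) = 40.595 → 41
B = 105 + 0.7381 × (65 − 105) = 75.476 → 75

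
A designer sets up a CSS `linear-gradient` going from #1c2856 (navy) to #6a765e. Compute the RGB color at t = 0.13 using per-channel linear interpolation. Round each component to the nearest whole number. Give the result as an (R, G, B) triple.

#1c2856 → (28, 40, 86); #6a765e → (106, 118, 94).
R = 28 + 0.13 × (106 − 28) = 28 + 0.13 × 78 = 38.14 → 38
G = 40 + 0.13 × (118 − 40) = 40 + 0.13 × 78 = 50.14 → 50
B = 86 + 0.13 × (94 − 86) = 86 + 0.13 × 8 = 87.04 → 87
So the blended color is (38, 50, 87), about #263257.

(38, 50, 87)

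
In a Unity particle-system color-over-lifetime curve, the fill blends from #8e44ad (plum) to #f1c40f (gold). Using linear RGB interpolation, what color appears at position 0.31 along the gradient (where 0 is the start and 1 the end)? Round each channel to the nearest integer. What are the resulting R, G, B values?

#8e44ad → (142, 68, 173); #f1c40f → (241, 196, 15).
R = 142 + 0.31 × (241 − 142) = 142 + 0.31 × 99 = 172.69 → 173
G = 68 + 0.31 × (196 − 68) = 68 + 0.31 × 128 = 107.68 → 108
B = 173 + 0.31 × (15 − 173) = 173 + 0.31 × -158 = 124.02 → 124

(173, 108, 124)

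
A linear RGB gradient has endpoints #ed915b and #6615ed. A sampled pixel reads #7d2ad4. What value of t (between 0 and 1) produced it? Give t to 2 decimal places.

0.83

Invert the lerp on the B channel (largest span, 146): t = (212 − 91) / (237 − 91) = 121/146 = 0.82877.
Check on R: (125 − 237)/(102 − 237) = 0.8296 ✓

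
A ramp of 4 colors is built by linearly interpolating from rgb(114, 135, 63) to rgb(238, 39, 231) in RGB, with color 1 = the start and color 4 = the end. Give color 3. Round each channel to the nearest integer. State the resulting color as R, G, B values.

With 4 swatches and endpoints inclusive, swatch 3 sits at t = (3 − 1)/(4 − 1) = 2/3 ≈ 0.6667.
R = 114 + 0.6667 × (238 − 114) = 196.671 → 197
G = 135 + 0.6667 × (39 − 135) = 70.997 → 71
B = 63 + 0.6667 × (231 − 63) = 175.006 → 175

(197, 71, 175)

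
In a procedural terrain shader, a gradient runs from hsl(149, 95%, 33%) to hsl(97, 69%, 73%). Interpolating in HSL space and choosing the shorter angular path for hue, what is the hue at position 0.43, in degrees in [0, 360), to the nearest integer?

Hue arc: Δh = 97 − 149 = -52° (|Δh| ≤ 180, already the shorter path).
H = 149 + 0.43 × (-52) = 126.64 → 127°

127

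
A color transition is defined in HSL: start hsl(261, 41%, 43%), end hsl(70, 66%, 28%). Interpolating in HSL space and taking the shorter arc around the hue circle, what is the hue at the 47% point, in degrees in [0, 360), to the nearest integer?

340

Hue: 70 − 261 = -191°, but |-191| > 180 so the shorter arc goes the other way: Δh = -191 + 360 = 169°.
H = 261 + 0.47 × (169) = 340.43 → 340°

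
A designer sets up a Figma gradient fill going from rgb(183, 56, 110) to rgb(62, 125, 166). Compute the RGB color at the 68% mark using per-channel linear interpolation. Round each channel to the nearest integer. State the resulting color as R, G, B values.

(101, 103, 148)

68% corresponds to t = 0.68.
R = 183 + 0.68 × (62 − 183) = 183 + 0.68 × -121 = 100.72 → 101
G = 56 + 0.68 × (125 − 56) = 56 + 0.68 × 69 = 102.92 → 103
B = 110 + 0.68 × (166 − 110) = 110 + 0.68 × 56 = 148.08 → 148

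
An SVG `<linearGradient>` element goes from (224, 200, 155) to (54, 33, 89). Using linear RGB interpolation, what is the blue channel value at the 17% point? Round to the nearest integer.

B = 155 + 0.17 × (89 − 155) = 143.78 → 144

144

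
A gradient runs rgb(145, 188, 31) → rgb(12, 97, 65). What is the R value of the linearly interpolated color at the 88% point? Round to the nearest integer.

28

R = 145 + 0.88 × (12 − 145) = 27.96 → 28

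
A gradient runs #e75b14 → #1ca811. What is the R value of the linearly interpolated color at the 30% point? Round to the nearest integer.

170

R₁ = 231 (from #e75b14), R₂ = 28 (from #1ca811).
R = 231 + 0.3 × (28 − 231) = 170.1 → 170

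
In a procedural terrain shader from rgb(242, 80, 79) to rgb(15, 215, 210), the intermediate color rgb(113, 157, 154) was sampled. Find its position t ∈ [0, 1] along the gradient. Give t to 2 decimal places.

0.57

Invert the lerp on the R channel (largest span, 227): t = (113 − 242) / (15 − 242) = -129/-227 = 0.56828.
Check on G: (157 − 80)/(215 − 80) = 0.5704 ✓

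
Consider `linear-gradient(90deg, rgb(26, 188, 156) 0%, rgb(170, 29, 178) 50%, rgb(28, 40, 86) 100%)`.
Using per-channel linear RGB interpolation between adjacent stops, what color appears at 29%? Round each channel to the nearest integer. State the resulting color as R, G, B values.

29% lies between the 0% and 50% stops, so the local fraction is t = (29 − 0)/(50 − 0) = 29/50 ≈ 0.58.
R = 26 + 0.58 × (170 − 26) = 109.52 → 110
G = 188 + 0.58 × (29 − 188) = 95.78 → 96
B = 156 + 0.58 × (178 − 156) = 168.76 → 169

(110, 96, 169)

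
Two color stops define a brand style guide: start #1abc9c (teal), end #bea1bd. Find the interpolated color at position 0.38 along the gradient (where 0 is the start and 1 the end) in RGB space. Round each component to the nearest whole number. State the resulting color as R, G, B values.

#1abc9c → (26, 188, 156); #bea1bd → (190, 161, 189).
R = 26 + 0.38 × (190 − 26) = 26 + 0.38 × 164 = 88.32 → 88
G = 188 + 0.38 × (161 − 188) = 188 + 0.38 × -27 = 177.74 → 178
B = 156 + 0.38 × (189 − 156) = 156 + 0.38 × 33 = 168.54 → 169

(88, 178, 169)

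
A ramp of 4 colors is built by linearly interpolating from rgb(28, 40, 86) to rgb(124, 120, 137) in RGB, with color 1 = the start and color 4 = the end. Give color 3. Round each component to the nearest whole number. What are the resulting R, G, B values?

(92, 93, 120)

With 4 swatches and endpoints inclusive, swatch 3 sits at t = (3 − 1)/(4 − 1) = 2/3 ≈ 0.6667.
R = 28 + 0.6667 × (124 − 28) = 92.003 → 92
G = 40 + 0.6667 × (120 − 40) = 93.336 → 93
B = 86 + 0.6667 × (137 − 86) = 120.002 → 120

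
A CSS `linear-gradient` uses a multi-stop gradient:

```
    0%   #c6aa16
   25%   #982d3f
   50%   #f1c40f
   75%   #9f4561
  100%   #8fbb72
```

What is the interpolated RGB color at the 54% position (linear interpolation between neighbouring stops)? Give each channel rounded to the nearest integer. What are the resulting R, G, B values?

(228, 176, 28)

54% lies between the 50% and 75% stops, so the local fraction is t = (54 − 50)/(75 − 50) = 4/25 ≈ 0.16.
#f1c40f → (241, 196, 15); #9f4561 → (159, 69, 97).
R = 241 + 0.16 × (159 − 241) = 227.88 → 228
G = 196 + 0.16 × (69 − 196) = 175.68 → 176
B = 15 + 0.16 × (97 − 15) = 28.12 → 28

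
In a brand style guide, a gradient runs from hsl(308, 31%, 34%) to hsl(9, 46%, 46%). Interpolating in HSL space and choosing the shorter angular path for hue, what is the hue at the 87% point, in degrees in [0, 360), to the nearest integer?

Hue: 9 − 308 = -299°, but |-299| > 180 so the shorter arc goes the other way: Δh = -299 + 360 = 61°.
H = 308 + 0.87 × (61) = 361.07 → 361 → 361 mod 360 = 1°

1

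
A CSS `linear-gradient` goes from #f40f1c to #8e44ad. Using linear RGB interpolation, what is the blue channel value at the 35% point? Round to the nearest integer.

79

B₁ = 28 (from #f40f1c), B₂ = 173 (from #8e44ad).
B = 28 + 0.35 × (173 − 28) = 78.75 → 79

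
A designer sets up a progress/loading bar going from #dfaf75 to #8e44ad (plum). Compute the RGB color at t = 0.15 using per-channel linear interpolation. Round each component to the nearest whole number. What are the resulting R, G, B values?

#dfaf75 → (223, 175, 117); #8e44ad → (142, 68, 173).
R = 223 + 0.15 × (142 − 223) = 223 + 0.15 × -81 = 210.85 → 211
G = 175 + 0.15 × (68 − 175) = 175 + 0.15 × -107 = 158.95 → 159
B = 117 + 0.15 × (173 − 117) = 117 + 0.15 × 56 = 125.4 → 125
So the blended color is (211, 159, 125), about #d39f7d.

(211, 159, 125)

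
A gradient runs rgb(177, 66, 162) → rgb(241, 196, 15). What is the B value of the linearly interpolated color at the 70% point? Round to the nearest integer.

B = 162 + 0.7 × (15 − 162) = 59.1 → 59

59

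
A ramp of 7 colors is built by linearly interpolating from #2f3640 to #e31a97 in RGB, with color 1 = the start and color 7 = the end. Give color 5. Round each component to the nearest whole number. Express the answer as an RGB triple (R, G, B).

With 7 swatches and endpoints inclusive, swatch 5 sits at t = (5 − 1)/(7 − 1) = 4/6 ≈ 0.6667.
#2f3640 → (47, 54, 64); #e31a97 → (227, 26, 151).
R = 47 + 0.6667 × (227 − 47) = 167.006 → 167
G = 54 + 0.6667 × (26 − 54) = 35.332 → 35
B = 64 + 0.6667 × (151 − 64) = 122.003 → 122

(167, 35, 122)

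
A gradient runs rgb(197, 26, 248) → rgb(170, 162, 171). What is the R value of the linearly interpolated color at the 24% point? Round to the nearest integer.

R = 197 + 0.24 × (170 − 197) = 190.52 → 191

191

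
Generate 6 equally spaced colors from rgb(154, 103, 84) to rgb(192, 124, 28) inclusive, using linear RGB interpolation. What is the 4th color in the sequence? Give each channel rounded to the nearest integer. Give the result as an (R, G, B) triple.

With 6 swatches and endpoints inclusive, swatch 4 sits at t = (4 − 1)/(6 − 1) = 3/5 ≈ 0.6.
R = 154 + 0.6 × (192 − 154) = 176.8 → 177
G = 103 + 0.6 × (124 − 103) = 115.6 → 116
B = 84 + 0.6 × (28 − 84) = 50.4 → 50

(177, 116, 50)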